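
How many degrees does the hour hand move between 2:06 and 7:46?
The hour hand moves 0.5 degrees per minute.
Time elapsed: 7:46 - 2:06 = 340 minutes
Angular displacement: 340 x 0.5 = 170 degrees

Final answer: 170 degrees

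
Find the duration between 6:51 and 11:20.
From 6:51 to 11:20:
(11 x 60 + 20) - (6 x 60 + 51) = 680 - 411 = 269 minutes
= 4 hours and 29 minutes

Final answer: 4 hours and 29 minutes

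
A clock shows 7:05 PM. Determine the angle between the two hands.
Hour hand position: 7 x 30 + 5 x 0.5 = 212.5 degrees
Minute hand position: 5 x 6 = 30 degrees
Difference: |212.5 - 30| = 182.5 degrees
Since 182.5 > 180, the smaller angle is 360 - 182.5 = 177.5 degrees

Final answer: 177.5 degrees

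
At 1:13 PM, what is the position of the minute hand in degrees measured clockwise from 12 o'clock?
The minute hand moves 6 degrees per minute.
At 1:13: 13 x 6 = 78 degrees

Final answer: 78 degrees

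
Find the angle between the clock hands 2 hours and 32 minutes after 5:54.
First find the time 2 hours and 32 minutes after 5:54.
Total minutes: 5 x 60 + 54 + 2 x 60 + 32 = 506.
506 mod 720 = 506 minutes = 8:26.
Now compute the angle at 8:26:
Hour hand: 8 x 30 + 26 x 0.5 = 253 degrees
Minute hand: 26 x 6 = 156 degrees
Difference: |253 - 156| = 97 degrees
The angle is 97 degrees

Final answer: 97 degrees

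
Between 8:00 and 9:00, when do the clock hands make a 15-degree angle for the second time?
At t minutes past 8:00, the hour hand is at 30 x 8 + 0.5t degrees and the minute hand is at 6t degrees.
The smaller angle between them is 15 degrees when |30H - 5.5t| = 15 or |30H - 5.5t| = 345.
With H = 8, solve 30 x 8 - 5.5t = +/- target for each target:
  t = (30 x 8 - 15) / 5.5 = 40.91
  t = (30 x 8 + 15) / 5.5 = 46.36
  t = (30 x 8 - 345) / 5.5 = -19.09 (outside (0, 60))
  t = (30 x 8 + 345) / 5.5 = 106.36 (outside (0, 60))
Valid solutions in (0, 60): {40.91, 46.36} minutes.
The second occurrence is t = 46.36 minutes.
The hands form a 15-degree angle at 46.36 minutes past 8:00.

Final answer: 46.36 minutes past 8:00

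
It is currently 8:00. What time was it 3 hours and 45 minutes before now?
Starting time: 8:00 = 480 total minutes past 12:00
Subtracting: 3 hours and 45 minutes = 225 minutes
480 - 225 = 255 minutes
= 4 hours and 15 minutes past 12:00 = 4:15

Final answer: 4:15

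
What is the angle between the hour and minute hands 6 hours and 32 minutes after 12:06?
First find the time 6 hours and 32 minutes after 12:06.
Total minutes: 12 x 60 + 6 + 6 x 60 + 32 = 1118.
1118 mod 720 = 398 minutes = 6:38.
Now compute the angle at 6:38:
Hour hand: 6 x 30 + 38 x 0.5 = 199 degrees
Minute hand: 38 x 6 = 228 degrees
Difference: |199 - 228| = 29 degrees
The angle is 29 degrees

Final answer: 29 degrees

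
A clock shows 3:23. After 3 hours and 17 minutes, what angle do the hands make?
First find the time 3 hours and 17 minutes after 3:23.
Total minutes: 3 x 60 + 23 + 3 x 60 + 17 = 400.
400 mod 720 = 400 minutes = 6:40.
Now compute the angle at 6:40:
Hour hand: 6 x 30 + 40 x 0.5 = 200 degrees
Minute hand: 40 x 6 = 240 degrees
Difference: |200 - 240| = 40 degrees
The angle is 40 degrees

Final answer: 40 degrees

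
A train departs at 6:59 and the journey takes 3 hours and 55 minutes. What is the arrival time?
Starting time: 6:59
Adding 55 minutes to 59 minutes: 59 + 55 = 114 minutes = 1 hour and 54 minutes
Adding 3 hours: 6 + 3 + 1 (carry) = 10
Final time: 10:54

Final answer: 10:54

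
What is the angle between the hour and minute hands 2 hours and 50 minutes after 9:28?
First find the time 2 hours and 50 minutes after 9:28.
Total minutes: 9 x 60 + 28 + 2 x 60 + 50 = 738.
738 mod 720 = 18 minutes = 12:18.
Now compute the angle at 12:18:
Hour hand: 0 x 30 + 18 x 0.5 = 9 degrees
Minute hand: 18 x 6 = 108 degrees
Difference: |9 - 108| = 99 degrees
The angle is 99 degrees

Final answer: 99 degrees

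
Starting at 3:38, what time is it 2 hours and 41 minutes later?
Starting time: 3:38
Adding 41 minutes to 38 minutes: 38 + 41 = 79 minutes = 1 hour and 19 minutes
Adding 2 hours: 3 + 2 + 1 (carry) = 6
Final time: 6:19

Final answer: 6:19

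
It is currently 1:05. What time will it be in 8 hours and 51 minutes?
Starting time: 1:05
Adding 51 minutes to 5 minutes: 5 + 51 = 56 minutes
Adding 8 hours: 1 + 8 = 9
Final time: 9:56

Final answer: 9:56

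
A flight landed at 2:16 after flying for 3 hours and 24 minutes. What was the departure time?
Starting time: 2:16 = 136 total minutes past 12:00
Subtracting: 3 hours and 24 minutes = 204 minutes
136 - 204 = -68 (negative, add 12 hours = 720) = 652 minutes
= 10 hours and 52 minutes past 12:00 = 10:52

Final answer: 10:52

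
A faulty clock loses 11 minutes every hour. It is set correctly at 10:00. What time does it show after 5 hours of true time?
For every 60 true minutes, the faulty clock advances 60 - 11 = 49 minutes.
True elapsed: 5 hours = 300 minutes.
Faulty clock advances: 300 x 49/60 = 245 minutes (drift: 55 minutes behind).
Shown time: 10:00 + 245 minutes = 2:05.

Final answer: 2:05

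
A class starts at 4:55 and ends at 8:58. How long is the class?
From 4:55 to 8:58:
(8 x 60 + 58) - (4 x 60 + 55) = 538 - 295 = 243 minutes
= 4 hours and 3 minutes

Final answer: 4 hours and 3 minutes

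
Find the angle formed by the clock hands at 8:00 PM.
Hour hand position: 8 x 30 + 0 x 0.5 = 240 degrees
Minute hand position: 0 x 6 = 0 degrees
Difference: |240 - 0| = 240 degrees
Since 240 > 180, the smaller angle is 360 - 240 = 120 degrees

Final answer: 120 degrees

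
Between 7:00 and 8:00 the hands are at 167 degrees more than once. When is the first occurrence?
At t minutes past 7:00, the hour hand is at 30 x 7 + 0.5t degrees and the minute hand is at 6t degrees.
The smaller angle between them is 167 degrees when |30H - 5.5t| = 167 or |30H - 5.5t| = 193.
With H = 7, solve 30 x 7 - 5.5t = +/- target for each target:
  t = (30 x 7 - 167) / 5.5 = 7.82
  t = (30 x 7 + 167) / 5.5 = 68.55 (outside (0, 60))
  t = (30 x 7 - 193) / 5.5 = 3.09
  t = (30 x 7 + 193) / 5.5 = 73.27 (outside (0, 60))
Valid solutions in (0, 60): {3.09, 7.82} minutes.
The first occurrence is t = 3.09 minutes.
The hands form a 167-degree angle at 3.09 minutes past 7:00.

Final answer: 3.09 minutes past 7:00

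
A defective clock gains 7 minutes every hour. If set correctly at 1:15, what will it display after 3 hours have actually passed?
For every 60 true minutes, the faulty clock advances 60 + 7 = 67 minutes.
True elapsed: 3 hours = 180 minutes.
Faulty clock advances: 180 x 67/60 = 201 minutes (drift: 21 minutes ahead).
Shown time: 1:15 + 201 minutes = 4:36.

Final answer: 4:36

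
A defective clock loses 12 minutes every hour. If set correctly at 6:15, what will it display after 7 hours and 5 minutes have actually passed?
For every 60 true minutes, the faulty clock advances 60 - 12 = 48 minutes.
True elapsed: 7 hours and 5 minutes = 425 minutes.
Faulty clock advances: 425 x 48/60 = 340 minutes (drift: 85 minutes behind).
Shown time: 6:15 + 340 minutes = 11:55.

Final answer: 11:55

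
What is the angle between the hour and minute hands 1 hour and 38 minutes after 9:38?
First find the time 1 hour and 38 minutes after 9:38.
Total minutes: 9 x 60 + 38 + 1 x 60 + 38 = 676.
676 mod 720 = 676 minutes = 11:16.
Now compute the angle at 11:16:
Hour hand: 11 x 30 + 16 x 0.5 = 338 degrees
Minute hand: 16 x 6 = 96 degrees
Difference: |338 - 96| = 242 degrees
Smaller angle: 360 - 242 = 118 degrees

Final answer: 118 degrees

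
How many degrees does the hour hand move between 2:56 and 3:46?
The hour hand moves 0.5 degrees per minute.
Time elapsed: 3:46 - 2:56 = 50 minutes
Angular displacement: 50 x 0.5 = 25 degrees

Final answer: 25 degrees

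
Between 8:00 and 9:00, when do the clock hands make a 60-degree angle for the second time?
At t minutes past 8:00, the hour hand is at 30 x 8 + 0.5t degrees and the minute hand is at 6t degrees.
The smaller angle between them is 60 degrees when |30H - 5.5t| = 60 or |30H - 5.5t| = 300.
With H = 8, solve 30 x 8 - 5.5t = +/- target for each target:
  t = (30 x 8 - 60) / 5.5 = 32.73
  t = (30 x 8 + 60) / 5.5 = 54.55
  t = (30 x 8 - 300) / 5.5 = -10.91 (outside (0, 60))
  t = (30 x 8 + 300) / 5.5 = 98.18 (outside (0, 60))
Valid solutions in (0, 60): {32.73, 54.55} minutes.
The second occurrence is t = 54.55 minutes.
The hands form a 60-degree angle at 54.55 minutes past 8:00.

Final answer: 54.55 minutes past 8:00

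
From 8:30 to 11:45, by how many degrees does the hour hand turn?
The hour hand moves 0.5 degrees per minute.
Time elapsed: 11:45 - 8:30 = 195 minutes
Angular displacement: 195 x 0.5 = 97.5 degrees

Final answer: 97.5 degrees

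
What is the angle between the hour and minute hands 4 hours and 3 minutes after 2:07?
First find the time 4 hours and 3 minutes after 2:07.
Total minutes: 2 x 60 + 7 + 4 x 60 + 3 = 370.
370 mod 720 = 370 minutes = 6:10.
Now compute the angle at 6:10:
Hour hand: 6 x 30 + 10 x 0.5 = 185 degrees
Minute hand: 10 x 6 = 60 degrees
Difference: |185 - 60| = 125 degrees
The angle is 125 degrees

Final answer: 125 degrees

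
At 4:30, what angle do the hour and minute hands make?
Hour hand position: 4 x 30 + 30 x 0.5 = 135 degrees
Minute hand position: 30 x 6 = 180 degrees
Difference: |135 - 180| = 45 degrees
The angle between the hands is 45 degrees

Final answer: 45 degrees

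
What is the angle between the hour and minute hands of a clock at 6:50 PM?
Hour hand position: 6 x 30 + 50 x 0.5 = 205 degrees
Minute hand position: 50 x 6 = 300 degrees
Difference: |205 - 300| = 95 degrees
The angle between the hands is 95 degrees

Final answer: 95 degrees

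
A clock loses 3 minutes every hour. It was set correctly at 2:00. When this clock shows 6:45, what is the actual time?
For every 60 true minutes, the faulty clock advances 57 minutes, so 1 faulty-clock minute corresponds to 60/57 true minutes.
From 2:00 to 6:45 on the faulty dial is 285 minutes.
True elapsed: 285 x 60/57 = 300 minutes = 5 hours.
True time: 2:00 + 5 hours = 7:00.

Final answer: 7:00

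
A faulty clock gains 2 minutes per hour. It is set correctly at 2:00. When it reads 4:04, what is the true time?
For every 60 true minutes, the faulty clock advances 62 minutes, so 1 faulty-clock minute corresponds to 60/62 true minutes.
From 2:00 to 4:04 on the faulty dial is 124 minutes.
True elapsed: 124 x 60/62 = 120 minutes = 2 hours.
True time: 2:00 + 2 hours = 4:00.

Final answer: 4:00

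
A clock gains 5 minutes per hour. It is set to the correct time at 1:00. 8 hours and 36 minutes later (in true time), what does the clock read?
For every 60 true minutes, the faulty clock advances 60 + 5 = 65 minutes.
True elapsed: 8 hours and 36 minutes = 516 minutes.
Faulty clock advances: 516 x 65/60 = 559 minutes (drift: 43 minutes ahead).
Shown time: 1:00 + 559 minutes = 10:19.

Final answer: 10:19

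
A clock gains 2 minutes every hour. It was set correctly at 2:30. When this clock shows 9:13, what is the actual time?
For every 60 true minutes, the faulty clock advances 62 minutes, so 1 faulty-clock minute corresponds to 60/62 true minutes.
From 2:30 to 9:13 on the faulty dial is 403 minutes.
True elapsed: 403 x 60/62 = 390 minutes = 6 hours and 30 minutes.
True time: 2:30 + 6 hours and 30 minutes = 9:00.

Final answer: 9:00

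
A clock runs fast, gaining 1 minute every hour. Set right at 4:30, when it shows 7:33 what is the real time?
For every 60 true minutes, the faulty clock advances 61 minutes, so 1 faulty-clock minute corresponds to 60/61 true minutes.
From 4:30 to 7:33 on the faulty dial is 183 minutes.
True elapsed: 183 x 60/61 = 180 minutes = 3 hours.
True time: 4:30 + 3 hours = 7:30.

Final answer: 7:30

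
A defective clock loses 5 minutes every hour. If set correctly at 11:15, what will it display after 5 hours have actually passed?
For every 60 true minutes, the faulty clock advances 60 - 5 = 55 minutes.
True elapsed: 5 hours = 300 minutes.
Faulty clock advances: 300 x 55/60 = 275 minutes (drift: 25 minutes behind).
Shown time: 11:15 + 275 minutes = 3:50.

Final answer: 3:50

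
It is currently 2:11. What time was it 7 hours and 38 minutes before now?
Starting time: 2:11 = 131 total minutes past 12:00
Subtracting: 7 hours and 38 minutes = 458 minutes
131 - 458 = -327 (negative, add 12 hours = 720) = 393 minutes
= 6 hours and 33 minutes past 12:00 = 6:33

Final answer: 6:33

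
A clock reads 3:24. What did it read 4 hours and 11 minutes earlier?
Starting time: 3:24 = 204 total minutes past 12:00
Subtracting: 4 hours and 11 minutes = 251 minutes
204 - 251 = -47 (negative, add 12 hours = 720) = 673 minutes
= 11 hours and 13 minutes past 12:00 = 11:13

Final answer: 11:13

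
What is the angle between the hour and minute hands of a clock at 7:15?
Hour hand position: 7 x 30 + 15 x 0.5 = 217.5 degrees
Minute hand position: 15 x 6 = 90 degrees
Difference: |217.5 - 90| = 127.5 degrees
The angle between the hands is 127.5 degrees

Final answer: 127.5 degrees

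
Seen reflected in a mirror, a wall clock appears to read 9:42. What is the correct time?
Reflection across the vertical (12-6) axis maps a hand at angle A degrees to (360 - A) degrees, which sends a reading of T minutes past 12:00 to (720 - T) minutes past 12:00.
Mirror reads 9:42 = 582 minutes past 12:00.
Actual time: (720 - 582) mod 720 = 138 minutes = 2:18.

Final answer: 2:18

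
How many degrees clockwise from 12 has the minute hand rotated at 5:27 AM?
The minute hand moves 6 degrees per minute.
At 5:27: 27 x 6 = 162 degrees

Final answer: 162 degrees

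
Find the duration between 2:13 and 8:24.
From 2:13 to 8:24:
(8 x 60 + 24) - (2 x 60 + 13) = 504 - 133 = 371 minutes
= 6 hours and 11 minutes

Final answer: 6 hours and 11 minutes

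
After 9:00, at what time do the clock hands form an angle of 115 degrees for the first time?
At t minutes past 9:00, the hour hand is at 30 x 9 + 0.5t degrees and the minute hand is at 6t degrees.
The smaller angle between them is 115 degrees when |30H - 5.5t| = 115 or |30H - 5.5t| = 245.
With H = 9, solve 30 x 9 - 5.5t = +/- target for each target:
  t = (30 x 9 - 115) / 5.5 = 28.18
  t = (30 x 9 + 115) / 5.5 = 70 (outside (0, 60))
  t = (30 x 9 - 245) / 5.5 = 4.55
  t = (30 x 9 + 245) / 5.5 = 93.64 (outside (0, 60))
Valid solutions in (0, 60): {4.55, 28.18} minutes.
The first occurrence is t = 4.55 minutes.
The hands form a 115-degree angle at 4.55 minutes past 9:00.

Final answer: 4.55 minutes past 9:00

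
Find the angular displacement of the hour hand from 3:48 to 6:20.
The hour hand moves 0.5 degrees per minute.
Time elapsed: 6:20 - 3:48 = 152 minutes
Angular displacement: 152 x 0.5 = 76 degrees

Final answer: 76 degrees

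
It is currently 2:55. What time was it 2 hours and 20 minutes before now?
Starting time: 2:55 = 175 total minutes past 12:00
Subtracting: 2 hours and 20 minutes = 140 minutes
175 - 140 = 35 minutes
= 35 minutes past 12:00 = 12:35

Final answer: 12:35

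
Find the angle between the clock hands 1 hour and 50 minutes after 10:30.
First find the time 1 hour and 50 minutes after 10:30.
Total minutes: 10 x 60 + 30 + 1 x 60 + 50 = 740.
740 mod 720 = 20 minutes = 12:20.
Now compute the angle at 12:20:
Hour hand: 0 x 30 + 20 x 0.5 = 10 degrees
Minute hand: 20 x 6 = 120 degrees
Difference: |10 - 120| = 110 degrees
The angle is 110 degrees

Final answer: 110 degrees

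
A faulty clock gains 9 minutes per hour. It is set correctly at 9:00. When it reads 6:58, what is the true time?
For every 60 true minutes, the faulty clock advances 69 minutes, so 1 faulty-clock minute corresponds to 60/69 true minutes.
From 9:00 to 6:58 on the faulty dial is 598 minutes.
True elapsed: 598 x 60/69 = 520 minutes = 8 hours and 40 minutes.
True time: 9:00 + 8 hours and 40 minutes = 5:40.

Final answer: 5:40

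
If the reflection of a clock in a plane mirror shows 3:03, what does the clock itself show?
Reflection across the vertical (12-6) axis maps a hand at angle A degrees to (360 - A) degrees, which sends a reading of T minutes past 12:00 to (720 - T) minutes past 12:00.
Mirror reads 3:03 = 183 minutes past 12:00.
Actual time: (720 - 183) mod 720 = 537 minutes = 8:57.

Final answer: 8:57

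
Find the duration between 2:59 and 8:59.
From 2:59 to 8:59:
(8 x 60 + 59) - (2 x 60 + 59) = 539 - 179 = 360 minutes
= 6 hours

Final answer: 6 hours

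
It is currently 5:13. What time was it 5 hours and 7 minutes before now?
Starting time: 5:13 = 313 total minutes past 12:00
Subtracting: 5 hours and 7 minutes = 307 minutes
313 - 307 = 6 minutes
= 6 minutes past 12:00 = 12:06

Final answer: 12:06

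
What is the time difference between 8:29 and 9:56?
From 8:29 to 9:56:
(9 x 60 + 56) - (8 x 60 + 29) = 596 - 509 = 87 minutes
= 1 hour and 27 minutes

Final answer: 1 hour and 27 minutes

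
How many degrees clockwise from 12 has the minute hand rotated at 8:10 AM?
The minute hand moves 6 degrees per minute.
At 8:10: 10 x 6 = 60 degrees

Final answer: 60 degrees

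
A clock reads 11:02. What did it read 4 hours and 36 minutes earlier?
Starting time: 11:02 = 662 total minutes past 12:00
Subtracting: 4 hours and 36 minutes = 276 minutes
662 - 276 = 386 minutes
= 6 hours and 26 minutes past 12:00 = 6:26

Final answer: 6:26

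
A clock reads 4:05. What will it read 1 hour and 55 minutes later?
Starting time: 4:05
Adding 55 minutes to 5 minutes: 5 + 55 = 60 minutes = 1 hour
Adding 1 hour: 4 + 1 + 1 (carry) = 6
Final time: 6:00

Final answer: 6:00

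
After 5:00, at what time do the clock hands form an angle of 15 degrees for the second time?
At t minutes past 5:00, the hour hand is at 30 x 5 + 0.5t degrees and the minute hand is at 6t degrees.
The smaller angle between them is 15 degrees when |30H - 5.5t| = 15 or |30H - 5.5t| = 345.
With H = 5, solve 30 x 5 - 5.5t = +/- target for each target:
  t = (30 x 5 - 15) / 5.5 = 24.55
  t = (30 x 5 + 15) / 5.5 = 30
  t = (30 x 5 - 345) / 5.5 = -35.45 (outside (0, 60))
  t = (30 x 5 + 345) / 5.5 = 90 (outside (0, 60))
Valid solutions in (0, 60): {24.55, 30} minutes.
The second occurrence is t = 30 minutes.
The hands form a 15-degree angle at 30 minutes past 5:00.

Final answer: 30 minutes past 5:00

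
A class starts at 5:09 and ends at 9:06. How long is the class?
From 5:09 to 9:06:
(9 x 60 + 6) - (5 x 60 + 9) = 546 - 309 = 237 minutes
= 3 hours and 57 minutes

Final answer: 3 hours and 57 minutes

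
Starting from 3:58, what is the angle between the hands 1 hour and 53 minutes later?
First find the time 1 hour and 53 minutes after 3:58.
Total minutes: 3 x 60 + 58 + 1 x 60 + 53 = 351.
351 mod 720 = 351 minutes = 5:51.
Now compute the angle at 5:51:
Hour hand: 5 x 30 + 51 x 0.5 = 175.5 degrees
Minute hand: 51 x 6 = 306 degrees
Difference: |175.5 - 306| = 130.5 degrees
The angle is 130.5 degrees

Final answer: 130.5 degrees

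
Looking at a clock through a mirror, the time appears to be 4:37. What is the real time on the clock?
Reflection across the vertical (12-6) axis maps a hand at angle A degrees to (360 - A) degrees, which sends a reading of T minutes past 12:00 to (720 - T) minutes past 12:00.
Mirror reads 4:37 = 277 minutes past 12:00.
Actual time: (720 - 277) mod 720 = 443 minutes = 7:23.

Final answer: 7:23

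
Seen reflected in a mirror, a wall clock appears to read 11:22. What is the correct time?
Reflection across the vertical (12-6) axis maps a hand at angle A degrees to (360 - A) degrees, which sends a reading of T minutes past 12:00 to (720 - T) minutes past 12:00.
Mirror reads 11:22 = 682 minutes past 12:00.
Actual time: (720 - 682) mod 720 = 38 minutes = 12:38.

Final answer: 12:38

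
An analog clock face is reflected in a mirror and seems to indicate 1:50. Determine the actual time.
Reflection across the vertical (12-6) axis maps a hand at angle A degrees to (360 - A) degrees, which sends a reading of T minutes past 12:00 to (720 - T) minutes past 12:00.
Mirror reads 1:50 = 110 minutes past 12:00.
Actual time: (720 - 110) mod 720 = 610 minutes = 10:10.

Final answer: 10:10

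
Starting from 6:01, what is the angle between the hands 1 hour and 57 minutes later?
First find the time 1 hour and 57 minutes after 6:01.
Total minutes: 6 x 60 + 1 + 1 x 60 + 57 = 478.
478 mod 720 = 478 minutes = 7:58.
Now compute the angle at 7:58:
Hour hand: 7 x 30 + 58 x 0.5 = 239 degrees
Minute hand: 58 x 6 = 348 degrees
Difference: |239 - 348| = 109 degrees
The angle is 109 degrees

Final answer: 109 degrees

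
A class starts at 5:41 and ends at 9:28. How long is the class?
From 5:41 to 9:28:
(9 x 60 + 28) - (5 x 60 + 41) = 568 - 341 = 227 minutes
= 3 hours and 47 minutes

Final answer: 3 hours and 47 minutes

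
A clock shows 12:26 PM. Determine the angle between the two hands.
Hour hand position: 0 x 30 + 26 x 0.5 = 13 degrees
Minute hand position: 26 x 6 = 156 degrees
Difference: |13 - 156| = 143 degrees
The angle between the hands is 143 degrees

Final answer: 143 degrees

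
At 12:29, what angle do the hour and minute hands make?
Hour hand position: 0 x 30 + 29 x 0.5 = 14.5 degrees
Minute hand position: 29 x 6 = 174 degrees
Difference: |14.5 - 174| = 159.5 degrees
The angle between the hands is 159.5 degrees

Final answer: 159.5 degrees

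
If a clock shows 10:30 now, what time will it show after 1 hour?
Starting time: 10:30
Adding 0 minutes to 30 minutes: 30 + 0 = 30 minutes
Adding 1 hour: 10 + 1 = 11
Final time: 11:30

Final answer: 11:30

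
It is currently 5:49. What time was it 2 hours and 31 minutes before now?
Starting time: 5:49 = 349 total minutes past 12:00
Subtracting: 2 hours and 31 minutes = 151 minutes
349 - 151 = 198 minutes
= 3 hours and 18 minutes past 12:00 = 3:18

Final answer: 3:18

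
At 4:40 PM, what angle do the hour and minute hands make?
Hour hand position: 4 x 30 + 40 x 0.5 = 140 degrees
Minute hand position: 40 x 6 = 240 degrees
Difference: |140 - 240| = 100 degrees
The angle between the hands is 100 degrees

Final answer: 100 degrees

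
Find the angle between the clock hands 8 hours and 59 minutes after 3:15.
First find the time 8 hours and 59 minutes after 3:15.
Total minutes: 3 x 60 + 15 + 8 x 60 + 59 = 734.
734 mod 720 = 14 minutes = 12:14.
Now compute the angle at 12:14:
Hour hand: 0 x 30 + 14 x 0.5 = 7 degrees
Minute hand: 14 x 6 = 84 degrees
Difference: |7 - 84| = 77 degrees
The angle is 77 degrees

Final answer: 77 degrees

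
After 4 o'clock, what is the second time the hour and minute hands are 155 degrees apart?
At t minutes past 4:00, the hour hand is at 30 x 4 + 0.5t degrees and the minute hand is at 6t degrees.
The smaller angle between them is 155 degrees when |30H - 5.5t| = 155 or |30H - 5.5t| = 205.
With H = 4, solve 30 x 4 - 5.5t = +/- target for each target:
  t = (30 x 4 - 155) / 5.5 = -6.36 (outside (0, 60))
  t = (30 x 4 + 155) / 5.5 = 50
  t = (30 x 4 - 205) / 5.5 = -15.45 (outside (0, 60))
  t = (30 x 4 + 205) / 5.5 = 59.09
Valid solutions in (0, 60): {50, 59.09} minutes.
The second occurrence is t = 59.09 minutes.
The hands form a 155-degree angle at 59.09 minutes past 4:00.

Final answer: 59.09 minutes past 4:00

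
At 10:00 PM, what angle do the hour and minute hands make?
Hour hand position: 10 x 30 + 0 x 0.5 = 300 degrees
Minute hand position: 0 x 6 = 0 degrees
Difference: |300 - 0| = 300 degrees
Since 300 > 180, the smaller angle is 360 - 300 = 60 degrees

Final answer: 60 degrees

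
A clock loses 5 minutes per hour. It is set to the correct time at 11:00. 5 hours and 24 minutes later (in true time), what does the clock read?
For every 60 true minutes, the faulty clock advances 60 - 5 = 55 minutes.
True elapsed: 5 hours and 24 minutes = 324 minutes.
Faulty clock advances: 324 x 55/60 = 297 minutes (drift: 27 minutes behind).
Shown time: 11:00 + 297 minutes = 3:57.

Final answer: 3:57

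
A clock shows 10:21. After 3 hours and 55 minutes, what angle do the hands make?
First find the time 3 hours and 55 minutes after 10:21.
Total minutes: 10 x 60 + 21 + 3 x 60 + 55 = 856.
856 mod 720 = 136 minutes = 2:16.
Now compute the angle at 2:16:
Hour hand: 2 x 30 + 16 x 0.5 = 68 degrees
Minute hand: 16 x 6 = 96 degrees
Difference: |68 - 96| = 28 degrees
The angle is 28 degrees

Final answer: 28 degrees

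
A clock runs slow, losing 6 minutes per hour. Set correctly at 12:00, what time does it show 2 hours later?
For every 60 true minutes, the faulty clock advances 60 - 6 = 54 minutes.
True elapsed: 2 hours = 120 minutes.
Faulty clock advances: 120 x 54/60 = 108 minutes (drift: 12 minutes behind).
Shown time: 12:00 + 108 minutes = 1:48.

Final answer: 1:48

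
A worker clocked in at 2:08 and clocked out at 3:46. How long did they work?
From 2:08 to 3:46:
(3 x 60 + 46) - (2 x 60 + 8) = 226 - 128 = 98 minutes
= 1 hour and 38 minutes

Final answer: 1 hour and 38 minutes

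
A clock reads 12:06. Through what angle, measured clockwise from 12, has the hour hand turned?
The hour hand moves 30 degrees per hour and 0.5 degrees per minute.
At 12:06: (0) x 30 + 6 x 0.5 = 0 + 3 = 3 degrees

Final answer: 3 degrees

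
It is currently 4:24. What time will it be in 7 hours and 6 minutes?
Starting time: 4:24
Adding 6 minutes to 24 minutes: 24 + 6 = 30 minutes
Adding 7 hours: 4 + 7 = 11
Final time: 11:30

Final answer: 11:30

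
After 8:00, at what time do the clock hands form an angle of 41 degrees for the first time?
At t minutes past 8:00, the hour hand is at 30 x 8 + 0.5t degrees and the minute hand is at 6t degrees.
The smaller angle between them is 41 degrees when |30H - 5.5t| = 41 or |30H - 5.5t| = 319.
With H = 8, solve 30 x 8 - 5.5t = +/- target for each target:
  t = (30 x 8 - 41) / 5.5 = 36.18
  t = (30 x 8 + 41) / 5.5 = 51.09
  t = (30 x 8 - 319) / 5.5 = -14.36 (outside (0, 60))
  t = (30 x 8 + 319) / 5.5 = 101.64 (outside (0, 60))
Valid solutions in (0, 60): {36.18, 51.09} minutes.
The first occurrence is t = 36.18 minutes.
The hands form a 41-degree angle at 36.18 minutes past 8:00.

Final answer: 36.18 minutes past 8:00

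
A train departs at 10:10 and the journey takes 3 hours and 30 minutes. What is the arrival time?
Starting time: 10:10
Adding 30 minutes to 10 minutes: 10 + 30 = 40 minutes
Adding 3 hours: 10 + 3 = 13 - 12 = 1
Final time: 1:40

Final answer: 1:40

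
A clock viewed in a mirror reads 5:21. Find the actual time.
Reflection across the vertical (12-6) axis maps a hand at angle A degrees to (360 - A) degrees, which sends a reading of T minutes past 12:00 to (720 - T) minutes past 12:00.
Mirror reads 5:21 = 321 minutes past 12:00.
Actual time: (720 - 321) mod 720 = 399 minutes = 6:39.

Final answer: 6:39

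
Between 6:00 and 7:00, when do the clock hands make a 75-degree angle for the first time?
At t minutes past 6:00, the hour hand is at 30 x 6 + 0.5t degrees and the minute hand is at 6t degrees.
The smaller angle between them is 75 degrees when |30H - 5.5t| = 75 or |30H - 5.5t| = 285.
With H = 6, solve 30 x 6 - 5.5t = +/- target for each target:
  t = (30 x 6 - 75) / 5.5 = 19.09
  t = (30 x 6 + 75) / 5.5 = 46.36
  t = (30 x 6 - 285) / 5.5 = -19.09 (outside (0, 60))
  t = (30 x 6 + 285) / 5.5 = 84.55 (outside (0, 60))
Valid solutions in (0, 60): {19.09, 46.36} minutes.
The first occurrence is t = 19.09 minutes.
The hands form a 75-degree angle at 19.09 minutes past 6:00.

Final answer: 19.09 minutes past 6:00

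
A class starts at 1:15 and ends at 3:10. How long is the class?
From 1:15 to 3:10:
(3 x 60 + 10) - (1 x 60 + 15) = 190 - 75 = 115 minutes
= 1 hour and 55 minutes

Final answer: 1 hour and 55 minutes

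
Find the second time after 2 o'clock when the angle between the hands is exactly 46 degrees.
At t minutes past 2:00, the hour hand is at 30 x 2 + 0.5t degrees and the minute hand is at 6t degrees.
The smaller angle between them is 46 degrees when |30H - 5.5t| = 46 or |30H - 5.5t| = 314.
With H = 2, solve 30 x 2 - 5.5t = +/- target for each target:
  t = (30 x 2 - 46) / 5.5 = 2.55
  t = (30 x 2 + 46) / 5.5 = 19.27
  t = (30 x 2 - 314) / 5.5 = -46.18 (outside (0, 60))
  t = (30 x 2 + 314) / 5.5 = 68 (outside (0, 60))
Valid solutions in (0, 60): {2.55, 19.27} minutes.
The second occurrence is t = 19.27 minutes.
The hands form a 46-degree angle at 19.27 minutes past 2:00.

Final answer: 19.27 minutes past 2:00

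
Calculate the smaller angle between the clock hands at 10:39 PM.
Hour hand position: 10 x 30 + 39 x 0.5 = 319.5 degrees
Minute hand position: 39 x 6 = 234 degrees
Difference: |319.5 - 234| = 85.5 degrees
The angle between the hands is 85.5 degrees

Final answer: 85.5 degrees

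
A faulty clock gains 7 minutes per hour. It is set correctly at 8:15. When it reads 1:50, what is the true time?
For every 60 true minutes, the faulty clock advances 67 minutes, so 1 faulty-clock minute corresponds to 60/67 true minutes.
From 8:15 to 1:50 on the faulty dial is 335 minutes.
True elapsed: 335 x 60/67 = 300 minutes = 5 hours.
True time: 8:15 + 5 hours = 1:15.

Final answer: 1:15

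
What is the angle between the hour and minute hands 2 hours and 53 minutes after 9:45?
First find the time 2 hours and 53 minutes after 9:45.
Total minutes: 9 x 60 + 45 + 2 x 60 + 53 = 758.
758 mod 720 = 38 minutes = 12:38.
Now compute the angle at 12:38:
Hour hand: 0 x 30 + 38 x 0.5 = 19 degrees
Minute hand: 38 x 6 = 228 degrees
Difference: |19 - 228| = 209 degrees
Smaller angle: 360 - 209 = 151 degrees

Final answer: 151 degrees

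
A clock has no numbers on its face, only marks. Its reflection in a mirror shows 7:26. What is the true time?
Reflection across the vertical (12-6) axis maps a hand at angle A degrees to (360 - A) degrees, which sends a reading of T minutes past 12:00 to (720 - T) minutes past 12:00.
Mirror reads 7:26 = 446 minutes past 12:00.
Actual time: (720 - 446) mod 720 = 274 minutes = 4:34.

Final answer: 4:34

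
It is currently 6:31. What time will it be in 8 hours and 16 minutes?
Starting time: 6:31
Adding 16 minutes to 31 minutes: 31 + 16 = 47 minutes
Adding 8 hours: 6 + 8 = 14 - 12 = 2
Final time: 2:47

Final answer: 2:47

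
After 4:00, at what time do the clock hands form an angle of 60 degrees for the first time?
At t minutes past 4:00, the hour hand is at 30 x 4 + 0.5t degrees and the minute hand is at 6t degrees.
The smaller angle between them is 60 degrees when |30H - 5.5t| = 60 or |30H - 5.5t| = 300.
With H = 4, solve 30 x 4 - 5.5t = +/- target for each target:
  t = (30 x 4 - 60) / 5.5 = 10.91
  t = (30 x 4 + 60) / 5.5 = 32.73
  t = (30 x 4 - 300) / 5.5 = -32.73 (outside (0, 60))
  t = (30 x 4 + 300) / 5.5 = 76.36 (outside (0, 60))
Valid solutions in (0, 60): {10.91, 32.73} minutes.
The first occurrence is t = 10.91 minutes.
The hands form a 60-degree angle at 10.91 minutes past 4:00.

Final answer: 10.91 minutes past 4:00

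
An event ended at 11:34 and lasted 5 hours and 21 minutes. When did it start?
Starting time: 11:34 = 694 total minutes past 12:00
Subtracting: 5 hours and 21 minutes = 321 minutes
694 - 321 = 373 minutes
= 6 hours and 13 minutes past 12:00 = 6:13

Final answer: 6:13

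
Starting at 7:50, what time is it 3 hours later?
Starting time: 7:50
Adding 0 minutes to 50 minutes: 50 + 0 = 50 minutes
Adding 3 hours: 7 + 3 = 10
Final time: 10:50

Final answer: 10:50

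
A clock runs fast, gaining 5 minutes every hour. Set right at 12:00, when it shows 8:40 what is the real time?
For every 60 true minutes, the faulty clock advances 65 minutes, so 1 faulty-clock minute corresponds to 60/65 true minutes.
From 12:00 to 8:40 on the faulty dial is 520 minutes.
True elapsed: 520 x 60/65 = 480 minutes = 8 hours.
True time: 12:00 + 8 hours = 8:00.

Final answer: 8:00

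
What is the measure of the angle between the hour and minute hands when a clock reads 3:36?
Hour hand position: 3 x 30 + 36 x 0.5 = 108 degrees
Minute hand position: 36 x 6 = 216 degrees
Difference: |108 - 216| = 108 degrees
The angle between the hands is 108 degrees

Final answer: 108 degrees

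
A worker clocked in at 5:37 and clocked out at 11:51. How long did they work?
From 5:37 to 11:51:
(11 x 60 + 51) - (5 x 60 + 37) = 711 - 337 = 374 minutes
= 6 hours and 14 minutes

Final answer: 6 hours and 14 minutes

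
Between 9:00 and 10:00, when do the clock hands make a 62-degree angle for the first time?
At t minutes past 9:00, the hour hand is at 30 x 9 + 0.5t degrees and the minute hand is at 6t degrees.
The smaller angle between them is 62 degrees when |30H - 5.5t| = 62 or |30H - 5.5t| = 298.
With H = 9, solve 30 x 9 - 5.5t = +/- target for each target:
  t = (30 x 9 - 62) / 5.5 = 37.82
  t = (30 x 9 + 62) / 5.5 = 60.36 (outside (0, 60))
  t = (30 x 9 - 298) / 5.5 = -5.09 (outside (0, 60))
  t = (30 x 9 + 298) / 5.5 = 103.27 (outside (0, 60))
Valid solutions in (0, 60): {37.82} minutes.
The first occurrence is t = 37.82 minutes.
The hands form a 62-degree angle at 37.82 minutes past 9:00.

Final answer: 37.82 minutes past 9:00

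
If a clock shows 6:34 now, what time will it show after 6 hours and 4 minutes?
Starting time: 6:34
Adding 4 minutes to 34 minutes: 34 + 4 = 38 minutes
Adding 6 hours: 6 + 6 = 12
Final time: 12:38

Final answer: 12:38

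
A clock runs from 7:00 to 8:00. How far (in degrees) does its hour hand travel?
The hour hand moves 0.5 degrees per minute.
Time elapsed: 8:00 - 7:00 = 60 minutes
Angular displacement: 60 x 0.5 = 30 degrees

Final answer: 30 degrees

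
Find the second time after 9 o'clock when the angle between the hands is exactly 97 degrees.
At t minutes past 9:00, the hour hand is at 30 x 9 + 0.5t degrees and the minute hand is at 6t degrees.
The smaller angle between them is 97 degrees when |30H - 5.5t| = 97 or |30H - 5.5t| = 263.
With H = 9, solve 30 x 9 - 5.5t = +/- target for each target:
  t = (30 x 9 - 97) / 5.5 = 31.45
  t = (30 x 9 + 97) / 5.5 = 66.73 (outside (0, 60))
  t = (30 x 9 - 263) / 5.5 = 1.27
  t = (30 x 9 + 263) / 5.5 = 96.91 (outside (0, 60))
Valid solutions in (0, 60): {1.27, 31.45} minutes.
The second occurrence is t = 31.45 minutes.
The hands form a 97-degree angle at 31.45 minutes past 9:00.

Final answer: 31.45 minutes past 9:00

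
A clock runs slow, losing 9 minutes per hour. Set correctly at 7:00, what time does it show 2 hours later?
For every 60 true minutes, the faulty clock advances 60 - 9 = 51 minutes.
True elapsed: 2 hours = 120 minutes.
Faulty clock advances: 120 x 51/60 = 102 minutes (drift: 18 minutes behind).
Shown time: 7:00 + 102 minutes = 8:42.

Final answer: 8:42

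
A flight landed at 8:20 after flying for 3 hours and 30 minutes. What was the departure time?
Starting time: 8:20 = 500 total minutes past 12:00
Subtracting: 3 hours and 30 minutes = 210 minutes
500 - 210 = 290 minutes
= 4 hours and 50 minutes past 12:00 = 4:50

Final answer: 4:50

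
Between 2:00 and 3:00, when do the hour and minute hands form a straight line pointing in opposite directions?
For hands to be 180 degrees apart: |30H - 5.5t| = 180
With H = 2: t = (30 x 2 + 180)/5.5 = 43.64 or t = (30 x 2 - 180)/5.5 = -21.82
First valid solution (0 < t < 60): t = 43.64 minutes
The hands are opposite at 43.64 minutes past 2:00.

Final answer: 43.64 minutes past 2:00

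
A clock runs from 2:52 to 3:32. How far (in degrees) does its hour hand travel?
The hour hand moves 0.5 degrees per minute.
Time elapsed: 3:32 - 2:52 = 40 minutes
Angular displacement: 40 x 0.5 = 20 degrees

Final answer: 20 degrees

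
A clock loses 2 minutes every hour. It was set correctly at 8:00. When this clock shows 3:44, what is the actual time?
For every 60 true minutes, the faulty clock advances 58 minutes, so 1 faulty-clock minute corresponds to 60/58 true minutes.
From 8:00 to 3:44 on the faulty dial is 464 minutes.
True elapsed: 464 x 60/58 = 480 minutes = 8 hours.
True time: 8:00 + 8 hours = 4:00.

Final answer: 4:00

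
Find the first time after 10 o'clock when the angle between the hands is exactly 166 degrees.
At t minutes past 10:00, the hour hand is at 30 x 10 + 0.5t degrees and the minute hand is at 6t degrees.
The smaller angle between them is 166 degrees when |30H - 5.5t| = 166 or |30H - 5.5t| = 194.
With H = 10, solve 30 x 10 - 5.5t = +/- target for each target:
  t = (30 x 10 - 166) / 5.5 = 24.36
  t = (30 x 10 + 166) / 5.5 = 84.73 (outside (0, 60))
  t = (30 x 10 - 194) / 5.5 = 19.27
  t = (30 x 10 + 194) / 5.5 = 89.82 (outside (0, 60))
Valid solutions in (0, 60): {19.27, 24.36} minutes.
The first occurrence is t = 19.27 minutes.
The hands form a 166-degree angle at 19.27 minutes past 10:00.

Final answer: 19.27 minutes past 10:00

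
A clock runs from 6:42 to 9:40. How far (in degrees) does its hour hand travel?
The hour hand moves 0.5 degrees per minute.
Time elapsed: 9:40 - 6:42 = 178 minutes
Angular displacement: 178 x 0.5 = 89 degrees

Final answer: 89 degrees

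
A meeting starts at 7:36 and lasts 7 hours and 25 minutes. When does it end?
Starting time: 7:36
Adding 25 minutes to 36 minutes: 36 + 25 = 61 minutes = 1 hour and 1 minute
Adding 7 hours: 7 + 7 + 1 (carry) = 15 - 12 = 3
Final time: 3:01

Final answer: 3:01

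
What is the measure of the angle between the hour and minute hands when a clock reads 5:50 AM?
Hour hand position: 5 x 30 + 50 x 0.5 = 175 degrees
Minute hand position: 50 x 6 = 300 degrees
Difference: |175 - 300| = 125 degrees
The angle between the hands is 125 degrees

Final answer: 125 degrees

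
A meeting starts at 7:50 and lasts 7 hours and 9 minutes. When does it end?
Starting time: 7:50
Adding 9 minutes to 50 minutes: 50 + 9 = 59 minutes
Adding 7 hours: 7 + 7 = 14 - 12 = 2
Final time: 2:59

Final answer: 2:59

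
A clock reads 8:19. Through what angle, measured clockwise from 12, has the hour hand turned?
The hour hand moves 30 degrees per hour and 0.5 degrees per minute.
At 8:19: (8) x 30 + 19 x 0.5 = 240 + 9.5 = 249.5 degrees

Final answer: 249.5 degrees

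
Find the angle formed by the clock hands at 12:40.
Hour hand position: 0 x 30 + 40 x 0.5 = 20 degrees
Minute hand position: 40 x 6 = 240 degrees
Difference: |20 - 240| = 220 degrees
Since 220 > 180, the smaller angle is 360 - 220 = 140 degrees

Final answer: 140 degrees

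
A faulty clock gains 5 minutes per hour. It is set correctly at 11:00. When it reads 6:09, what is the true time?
For every 60 true minutes, the faulty clock advances 65 minutes, so 1 faulty-clock minute corresponds to 60/65 true minutes.
From 11:00 to 6:09 on the faulty dial is 429 minutes.
True elapsed: 429 x 60/65 = 396 minutes = 6 hours and 36 minutes.
True time: 11:00 + 6 hours and 36 minutes = 5:36.

Final answer: 5:36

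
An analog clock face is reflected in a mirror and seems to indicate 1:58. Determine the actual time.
Reflection across the vertical (12-6) axis maps a hand at angle A degrees to (360 - A) degrees, which sends a reading of T minutes past 12:00 to (720 - T) minutes past 12:00.
Mirror reads 1:58 = 118 minutes past 12:00.
Actual time: (720 - 118) mod 720 = 602 minutes = 10:02.

Final answer: 10:02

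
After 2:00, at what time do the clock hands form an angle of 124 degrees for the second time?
At t minutes past 2:00, the hour hand is at 30 x 2 + 0.5t degrees and the minute hand is at 6t degrees.
The smaller angle between them is 124 degrees when |30H - 5.5t| = 124 or |30H - 5.5t| = 236.
With H = 2, solve 30 x 2 - 5.5t = +/- target for each target:
  t = (30 x 2 - 124) / 5.5 = -11.64 (outside (0, 60))
  t = (30 x 2 + 124) / 5.5 = 33.45
  t = (30 x 2 - 236) / 5.5 = -32 (outside (0, 60))
  t = (30 x 2 + 236) / 5.5 = 53.82
Valid solutions in (0, 60): {33.45, 53.82} minutes.
The second occurrence is t = 53.82 minutes.
The hands form a 124-degree angle at 53.82 minutes past 2:00.

Final answer: 53.82 minutes past 2:00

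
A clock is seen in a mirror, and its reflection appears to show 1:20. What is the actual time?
Reflection across the vertical (12-6) axis maps a hand at angle A degrees to (360 - A) degrees, which sends a reading of T minutes past 12:00 to (720 - T) minutes past 12:00.
Mirror reads 1:20 = 80 minutes past 12:00.
Actual time: (720 - 80) mod 720 = 640 minutes = 10:40.

Final answer: 10:40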